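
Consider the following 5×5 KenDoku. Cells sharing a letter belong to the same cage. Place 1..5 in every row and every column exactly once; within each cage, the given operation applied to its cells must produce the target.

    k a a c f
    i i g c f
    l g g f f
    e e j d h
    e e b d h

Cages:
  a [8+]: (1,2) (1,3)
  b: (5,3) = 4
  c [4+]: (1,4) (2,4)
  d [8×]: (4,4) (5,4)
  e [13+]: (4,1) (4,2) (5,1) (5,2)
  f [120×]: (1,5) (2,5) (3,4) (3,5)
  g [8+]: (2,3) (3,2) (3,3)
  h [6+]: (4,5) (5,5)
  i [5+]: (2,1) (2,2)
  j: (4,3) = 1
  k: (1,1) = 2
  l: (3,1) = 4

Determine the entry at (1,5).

4

Cage k is given, which forces (1,1) = 2.
Cage l is given, leaving (3,1) = 4.
J is a freebie, which forces (4,3) = 1.
B is a freebie; hence (5,3) = 4.
Row 5 now contains 4, which forces (5,4) = 2.
Column 4 now contains 2, leaving (4,4) = 4.
Cage h needs two cells with sum 6; hence (4,5) = 5.
Cage h's pair has sum 6, leaving (5,5) = 1.
Cage f needs product 120, so (3,4) = 5.
5 is placed in row 4, leaving (4,1) = 3.
Row 4 already has 4, so (4,2) = 2.
Cage e needs sum 13, which forces (5,1) = 5.
Cage e needs sum 13, which forces (5,2) = 3.
Column 2 now contains 3, so (1,2) = 5.
The two cells of cage a must have sum 8, which forces (1,3) = 3.
3 is placed in row 1; hence (1,4) = 1.
3 is placed in row 1, so (1,5) = 4.
3 is placed in column 1, which forces (2,1) = 1.
Column 2 now contains 2; hence (2,2) = 4.
Cage g needs sum 8, which forces (2,3) = 5.
Column 4 already has 1, so (2,4) = 3.
Row 2 now contains 3, which forces (2,5) = 2.
Column 2 now contains 3, which forces (3,2) = 1.
Row 3 already has 5, which forces (3,3) = 2.
Column 5 already has 2, leaving (3,5) = 3.
Completed grid: 2 5 3 1 4 / 1 4 5 3 2 / 4 1 2 5 3 / 3 2 1 4 5 / 5 3 4 2 1.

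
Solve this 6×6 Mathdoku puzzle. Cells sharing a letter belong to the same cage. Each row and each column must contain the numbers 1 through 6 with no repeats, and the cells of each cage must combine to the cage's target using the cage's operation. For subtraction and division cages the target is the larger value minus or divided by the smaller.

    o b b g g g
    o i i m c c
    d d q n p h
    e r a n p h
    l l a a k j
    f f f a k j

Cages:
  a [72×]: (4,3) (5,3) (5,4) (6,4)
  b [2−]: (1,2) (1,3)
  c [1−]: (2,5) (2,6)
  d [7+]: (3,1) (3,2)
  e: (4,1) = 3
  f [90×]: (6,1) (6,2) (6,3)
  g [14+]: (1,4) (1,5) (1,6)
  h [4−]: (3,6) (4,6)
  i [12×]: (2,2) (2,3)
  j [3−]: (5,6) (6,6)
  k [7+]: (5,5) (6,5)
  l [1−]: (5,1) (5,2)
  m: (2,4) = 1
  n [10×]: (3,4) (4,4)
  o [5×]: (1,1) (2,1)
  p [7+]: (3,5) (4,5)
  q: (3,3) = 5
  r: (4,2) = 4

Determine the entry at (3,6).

M is a freebie, so (2,4) = 1.
Cage q is given, leaving (3,3) = 5.
Row 3 already has 5; hence (3,4) = 2.
Cage e is given, leaving (4,1) = 3.
R is a freebie, so (4,2) = 4.
Column 4 now contains 2, leaving (4,4) = 5.
Cage o's pair has product 5, which forces (1,1) = 1.
Row 2 now contains 1, which forces (2,1) = 5.
The two cells of cage h must have difference 4, which forces (3,6) = 6.
The two cells of cage h must have difference 4; hence (4,6) = 2.
5 is placed in column 1, leaving (6,1) = 6.
Row 6 already has 6; hence (6,3) = 3.
Row 6 already has 3, leaving (6,4) = 4.
3 is placed in column 3, which forces (1,3) = 4.
Row 3 now contains 6; hence (3,1) = 4.
Cage d needs two cells with sum 7; hence (3,2) = 3.
Row 3 now contains 6, leaving (3,5) = 1.
Cage p's pair has sum 7, so (4,5) = 6.
Column 1 now contains 4, leaving (5,1) = 2.
The 4 cells of cage a must have product 72, which forces (5,4) = 3.
Row 5 now contains 2; hence (5,5) = 5.
Cage j needs two cells with difference 3, which forces (5,6) = 4.
Row 6 already has 3; hence (6,2) = 5.
Column 5 now contains 5, leaving (6,5) = 2.
The two cells of cage j must have difference 3; hence (6,6) = 1.
Column 4 already has 3, leaving (1,4) = 6.
Column 5 now contains 5; hence (1,5) = 3.
The 3 cells of cage g must have sum 14, which forces (1,6) = 5.
The two cells of cage c must have difference 1; hence (2,5) = 4.
Column 6 now contains 4, so (2,6) = 3.
Row 4 already has 6; hence (4,3) = 1.
Row 5 now contains 5, so (5,2) = 1.
Cage a has product 72, which forces (5,3) = 6.
Row 1 already has 6, which forces (1,2) = 2.
The two cells of cage i must have product 12; hence (2,2) = 6.
Column 3 now contains 6, which forces (2,3) = 2.
Filled in: 1 2 4 6 3 5 / 5 6 2 1 4 3 / 4 3 5 2 1 6 / 3 4 1 5 6 2 / 2 1 6 3 5 4 / 6 5 3 4 2 1.

6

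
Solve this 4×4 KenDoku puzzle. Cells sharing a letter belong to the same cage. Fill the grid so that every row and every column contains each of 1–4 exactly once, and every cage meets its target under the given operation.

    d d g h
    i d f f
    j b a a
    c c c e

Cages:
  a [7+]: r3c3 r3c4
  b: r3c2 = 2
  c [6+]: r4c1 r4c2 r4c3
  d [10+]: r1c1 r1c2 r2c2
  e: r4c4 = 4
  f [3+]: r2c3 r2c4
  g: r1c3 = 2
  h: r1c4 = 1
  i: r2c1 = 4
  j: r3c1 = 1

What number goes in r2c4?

2

G is a freebie, so r1c3 = 2.
Cage h is a single given cell, so r1c4 = 1.
Cage i is a single given cell, so r2c1 = 4.
4 is placed in row 2, leaving r2c2 = 3.
Column 3 now contains 2, which forces r2c3 = 1.
Column 4 already has 1, which forces r2c4 = 2.
Cage j is a single given cell; hence r3c1 = 1.
Cage b is a single given cell; hence r3c2 = 2.
Column 2 now contains 2, so r4c2 = 1.
Column 3 now contains 1, which forces r4c3 = 3.
Cage e is a single given cell, so r4c4 = 4.
4 is placed in column 1, which forces r1c1 = 3.
Row 1 already has 2, which forces r1c2 = 4.
Column 3 already has 3, leaving r3c3 = 4.
4 is placed in column 4; hence r3c4 = 3.
3 is placed in row 4, so r4c1 = 2.
The full grid is 3 4 2 1 / 4 3 1 2 / 1 2 4 3 / 2 1 3 4.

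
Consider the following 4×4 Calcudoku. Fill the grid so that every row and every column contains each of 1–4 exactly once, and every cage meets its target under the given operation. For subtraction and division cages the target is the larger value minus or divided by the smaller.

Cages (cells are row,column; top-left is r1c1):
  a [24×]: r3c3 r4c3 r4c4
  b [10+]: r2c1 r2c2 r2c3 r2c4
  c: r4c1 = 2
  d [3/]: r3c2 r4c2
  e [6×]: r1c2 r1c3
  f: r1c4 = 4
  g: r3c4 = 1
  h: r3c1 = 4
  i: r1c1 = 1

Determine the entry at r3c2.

3

I is a freebie; hence r1c1 = 1.
F is a freebie, leaving r1c4 = 4.
Cage h is given, which forces r3c1 = 4.
Cage g is given; hence r3c4 = 1.
Cage c is a single given cell, so r4c1 = 2.
Row 4 already has 2, which forces r4c4 = 3.
2 is placed in column 1, which forces r2c1 = 3.
Column 4 now contains 3, leaving r2c4 = 2.
Row 3 already has 1, which forces r3c2 = 3.
Cage a needs product 24, which forces r3c3 = 2.
Row 4 already has 3, leaving r4c2 = 1.
Row 4 already has 3; hence r4c3 = 4.
Column 2 now contains 3, leaving r1c2 = 2.
Column 3 already has 2, which forces r1c3 = 3.
Column 2 already has 1, so r2c2 = 4.
Column 3 already has 4; hence r2c3 = 1.
Filled in: 1 2 3 4 / 3 4 1 2 / 4 3 2 1 / 2 1 4 3.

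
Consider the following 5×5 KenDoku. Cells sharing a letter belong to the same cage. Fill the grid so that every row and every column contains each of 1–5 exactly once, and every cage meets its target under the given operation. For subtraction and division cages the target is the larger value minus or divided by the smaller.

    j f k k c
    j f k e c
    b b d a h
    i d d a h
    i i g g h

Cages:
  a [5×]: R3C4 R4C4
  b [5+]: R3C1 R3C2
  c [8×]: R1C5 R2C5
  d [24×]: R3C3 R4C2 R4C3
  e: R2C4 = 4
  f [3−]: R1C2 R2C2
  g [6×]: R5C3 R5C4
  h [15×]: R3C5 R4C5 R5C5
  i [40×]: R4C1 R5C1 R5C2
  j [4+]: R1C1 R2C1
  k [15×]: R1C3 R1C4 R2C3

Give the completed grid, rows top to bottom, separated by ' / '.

1 2 5 3 4 / 3 5 1 4 2 / 4 1 2 5 3 / 2 3 4 1 5 / 5 4 3 2 1

Cage e is given, leaving R2C4 = 4.
4 is placed in row 2; hence R2C5 = 2.
Column 5 now contains 2, so R1C5 = 4.
4 is placed in row 1; hence R1C2 = 2.
Cage f's pair has difference 3; hence R2C2 = 5.
Column 2 now contains 5; hence R5C2 = 4.
Column 2 now contains 4, which forces R4C2 = 3.
Cage b needs two cells with sum 5; hence R3C1 = 4.
Column 2 now contains 3; hence R3C2 = 1.
Row 3 already has 4, so R3C3 = 2.
Row 3 already has 1, so R3C4 = 5.
Row 3 already has 5; hence R3C5 = 3.
2 is placed in column 3, which forces R4C3 = 4.
5 is placed in column 4, which forces R4C4 = 1.
1 is placed in row 4, which forces R4C5 = 5.
2 is placed in column 3, so R5C3 = 3.
Row 5 already has 3; hence R5C4 = 2.
5 is placed in column 5; hence R5C5 = 1.
The 3 cells of cage k must have product 15, so R1C3 = 5.
1 is placed in column 4, so R1C4 = 3.
Column 3 already has 3; hence R2C3 = 1.
Row 4 already has 5, leaving R4C1 = 2.
Row 5 already has 2, which forces R5C1 = 5.
Row 1 now contains 3, which forces R1C1 = 1.
Row 2 now contains 1; hence R2C1 = 3.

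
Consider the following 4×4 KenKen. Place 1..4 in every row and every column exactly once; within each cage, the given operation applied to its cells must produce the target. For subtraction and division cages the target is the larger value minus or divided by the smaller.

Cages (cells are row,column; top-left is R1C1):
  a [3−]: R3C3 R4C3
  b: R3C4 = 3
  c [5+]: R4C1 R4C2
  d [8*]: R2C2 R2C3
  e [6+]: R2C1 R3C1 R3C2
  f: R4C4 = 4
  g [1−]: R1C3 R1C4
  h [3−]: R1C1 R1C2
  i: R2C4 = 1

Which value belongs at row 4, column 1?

Cage i is a single given cell, which forces R2C4 = 1.
Cage b is a single given cell, leaving R3C4 = 3.
Cage f is a single given cell, leaving R4C4 = 4.
Column 4 now contains 4, so R1C4 = 2.
The 3 cells of cage e must have sum 6; hence R2C1 = 3.
The two cells of cage a must have difference 3, so R3C3 = 4.
3 is placed in column 1; hence R4C1 = 2.
Row 4 now contains 2; hence R4C2 = 3.
Row 4 already has 4, so R4C3 = 1.
1 is placed in column 3, which forces R1C3 = 3.
Cage d's pair has product 8; hence R2C2 = 4.
Column 3 now contains 4, leaving R2C3 = 2.
Column 1 already has 2, which forces R3C1 = 1.
Cage e has sum 6, leaving R3C2 = 2.
Column 1 now contains 1; hence R1C1 = 4.
Column 2 now contains 4, so R1C2 = 1.
Filled in: 4 1 3 2 / 3 4 2 1 / 1 2 4 3 / 2 3 1 4.

2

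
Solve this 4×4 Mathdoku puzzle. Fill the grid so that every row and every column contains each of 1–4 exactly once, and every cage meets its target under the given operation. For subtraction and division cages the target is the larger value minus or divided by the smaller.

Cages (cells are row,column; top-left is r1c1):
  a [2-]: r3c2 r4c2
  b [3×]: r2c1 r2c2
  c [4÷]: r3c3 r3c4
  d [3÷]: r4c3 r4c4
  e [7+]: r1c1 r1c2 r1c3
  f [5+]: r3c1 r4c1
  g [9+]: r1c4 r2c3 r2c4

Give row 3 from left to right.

3 2 1 4

In row 1, 3 can only go at r1c4, so r1c4 = 3.
The two cells of cage d must have quotient 3; hence r4c3 = 3.
Column 4 now contains 3; hence r4c4 = 1.
Cage c needs two cells with quotient 4, leaving r3c3 = 1.
Column 4 now contains 1, leaving r3c4 = 4.
The 3 cells of cage g must have sum 9, leaving r2c3 = 4.
4 is placed in column 4, so r2c4 = 2.
Row 3 already has 1; hence r3c1 = 3.
4 is placed in row 3; hence r3c2 = 2.
Cage f needs two cells with sum 5; hence r4c1 = 2.
The two cells of cage a must have difference 2, leaving r4c2 = 4.
Cage e has sum 7, so r1c1 = 4.
Column 2 now contains 4, so r1c2 = 1.
Column 3 already has 4; hence r1c3 = 2.
Column 1 already has 3, which forces r2c1 = 1.
Cage b's pair has product 3, so r2c2 = 3.
Filled in: 4 1 2 3 / 1 3 4 2 / 3 2 1 4 / 2 4 3 1.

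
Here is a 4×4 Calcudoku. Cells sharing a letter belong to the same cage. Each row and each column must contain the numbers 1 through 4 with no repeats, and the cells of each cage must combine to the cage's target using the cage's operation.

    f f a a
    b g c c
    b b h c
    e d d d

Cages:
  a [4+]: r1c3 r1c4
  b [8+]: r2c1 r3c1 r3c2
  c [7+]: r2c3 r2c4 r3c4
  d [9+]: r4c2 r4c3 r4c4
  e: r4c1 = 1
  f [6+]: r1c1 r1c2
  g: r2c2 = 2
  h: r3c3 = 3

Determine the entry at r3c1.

Cage g is a single given cell, so r2c2 = 2.
Cage h is given, so r3c3 = 3.
Cage e is a single given cell, which forces r4c1 = 1.
Cage f's pair has sum 6, which forces r1c1 = 2.
Column 2 now contains 2; hence r1c2 = 4.
Column 3 now contains 3, which forces r1c3 = 1.
Cage a's pair has sum 4, which forces r1c4 = 3.
Cage b has sum 8, leaving r2c1 = 3.
Column 3 already has 1, leaving r2c3 = 4.
4 is placed in row 2, leaving r2c4 = 1.
Cage b has sum 8, which forces r3c1 = 4.
Cage b has sum 8, leaving r3c2 = 1.
Cage c needs sum 7, leaving r3c4 = 2.
Column 2 already has 4, which forces r4c2 = 3.
4 is placed in column 3, leaving r4c3 = 2.
Column 4 already has 2, so r4c4 = 4.
Completed grid: 2 4 1 3 / 3 2 4 1 / 4 1 3 2 / 1 3 2 4.

4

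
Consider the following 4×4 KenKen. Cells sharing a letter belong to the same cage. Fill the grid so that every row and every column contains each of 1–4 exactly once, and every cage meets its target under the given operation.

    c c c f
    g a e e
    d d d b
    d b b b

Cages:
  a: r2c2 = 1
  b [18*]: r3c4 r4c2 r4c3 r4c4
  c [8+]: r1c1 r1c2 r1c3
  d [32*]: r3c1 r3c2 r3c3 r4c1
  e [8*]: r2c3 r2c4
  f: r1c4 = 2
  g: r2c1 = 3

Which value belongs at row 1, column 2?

3

F is a freebie; hence r1c4 = 2.
Cage g is given, so r2c1 = 3.
A is a freebie, which forces r2c2 = 1.
Column 4 already has 2; hence r2c4 = 4.
Cage b needs product 18; hence r3c4 = 3.
Cage d has product 32; hence r4c1 = 4.
Column 4 already has 2, so r4c4 = 1.
Column 1 already has 4; hence r1c1 = 1.
Row 2 already has 4, leaving r2c3 = 2.
1 is placed in column 1, which forces r3c1 = 2.
Row 3 already has 2; hence r3c2 = 4.
4 is placed in row 3, leaving r3c3 = 1.
2 is placed in column 3, leaving r4c3 = 3.
Column 2 already has 4, leaving r1c2 = 3.
Column 3 now contains 3, leaving r1c3 = 4.
Row 4 already has 3, leaving r4c2 = 2.
Filled in: 1 3 4 2 / 3 1 2 4 / 2 4 1 3 / 4 2 3 1.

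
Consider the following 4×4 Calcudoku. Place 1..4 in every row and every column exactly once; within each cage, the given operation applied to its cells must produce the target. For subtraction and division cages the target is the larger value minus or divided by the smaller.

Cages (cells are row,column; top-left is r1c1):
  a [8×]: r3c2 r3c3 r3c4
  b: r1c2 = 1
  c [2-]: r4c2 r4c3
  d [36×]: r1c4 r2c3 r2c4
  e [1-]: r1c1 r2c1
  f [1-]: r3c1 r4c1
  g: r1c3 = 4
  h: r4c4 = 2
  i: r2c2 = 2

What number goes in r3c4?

1

B is a freebie, leaving r1c2 = 1.
Cage g is given; hence r1c3 = 4.
Cage d needs product 36, so r1c4 = 3.
Cage i is given, so r2c2 = 2.
Cage d has product 36, so r2c3 = 3.
Cage d has product 36; hence r2c4 = 4.
2 is placed in column 2; hence r3c2 = 4.
Column 2 now contains 4, so r4c2 = 3.
H is a freebie, leaving r4c4 = 2.
Row 1 now contains 3, which forces r1c1 = 2.
4 is placed in row 2; hence r2c1 = 1.
Column 1 already has 2, so r3c1 = 3.
Cage a has product 8, so r3c3 = 2.
Column 4 now contains 2, so r3c4 = 1.
Column 1 already has 1, so r4c1 = 4.
2 is placed in row 4; hence r4c3 = 1.
Filled in: 2 1 4 3 / 1 2 3 4 / 3 4 2 1 / 4 3 1 2.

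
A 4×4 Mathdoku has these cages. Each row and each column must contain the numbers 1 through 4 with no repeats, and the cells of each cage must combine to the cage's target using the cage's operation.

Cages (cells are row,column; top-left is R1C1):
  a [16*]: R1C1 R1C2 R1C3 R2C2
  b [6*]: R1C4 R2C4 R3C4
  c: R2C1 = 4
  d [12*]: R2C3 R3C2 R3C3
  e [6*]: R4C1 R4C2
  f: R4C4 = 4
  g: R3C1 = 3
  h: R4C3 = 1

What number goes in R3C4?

2

Cage c is given, so R2C1 = 4.
The 4 cells of cage a must have product 16, so R2C2 = 2.
G is a freebie, leaving R3C1 = 3.
Column 1 now contains 3; hence R4C1 = 2.
Column 2 now contains 2, which forces R4C2 = 3.
Cage h is a single given cell, so R4C3 = 1.
Cage f is given, leaving R4C4 = 4.
2 is placed in column 1, which forces R1C1 = 1.
Cage a has product 16, which forces R1C2 = 4.
Cage a needs product 16, so R1C3 = 2.
Row 1 now contains 2, which forces R1C4 = 3.
1 is placed in column 3; hence R2C3 = 3.
Column 4 now contains 3, which forces R2C4 = 1.
The 3 cells of cage d must have product 12; hence R3C2 = 1.
1 is placed in column 3, so R3C3 = 4.
Column 4 now contains 1; hence R3C4 = 2.
Filled in: 1 4 2 3 / 4 2 3 1 / 3 1 4 2 / 2 3 1 4.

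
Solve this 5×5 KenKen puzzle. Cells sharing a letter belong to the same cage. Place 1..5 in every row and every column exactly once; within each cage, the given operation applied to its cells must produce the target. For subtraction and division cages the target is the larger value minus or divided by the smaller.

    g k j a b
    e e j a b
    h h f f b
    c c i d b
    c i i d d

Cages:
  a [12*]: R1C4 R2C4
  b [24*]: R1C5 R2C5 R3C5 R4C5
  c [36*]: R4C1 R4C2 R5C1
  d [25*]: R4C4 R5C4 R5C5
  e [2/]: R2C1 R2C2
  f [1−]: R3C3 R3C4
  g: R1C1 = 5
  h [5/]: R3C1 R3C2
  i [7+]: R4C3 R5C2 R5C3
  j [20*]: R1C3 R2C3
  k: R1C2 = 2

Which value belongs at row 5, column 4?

1

Cage g is given; hence R1C1 = 5.
Cage k is given; hence R1C2 = 2.
5 is placed in row 1, leaving R1C3 = 4.
4 is placed in row 1, which forces R1C4 = 3.
3 is placed in row 1, which forces R1C5 = 1.
Column 3 already has 4; hence R2C3 = 5.
Column 4 already has 3, so R2C4 = 4.
Column 1 already has 5, which forces R3C1 = 1.
Row 3 already has 1, which forces R3C2 = 5.
Row 3 now contains 5, which forces R3C4 = 2.
The 3 cells of cage c must have product 36, so R4C1 = 4.
The 3 cells of cage c must have product 36; hence R4C2 = 3.
Cage d needs product 25, leaving R4C4 = 5.
Row 4 now contains 3; hence R4C5 = 2.
Cage c needs product 36, which forces R5C1 = 3.
Cage d has product 25, which forces R5C4 = 1.
Cage d needs product 25, so R5C5 = 5.
1 is placed in column 1, which forces R2C1 = 2.
Row 2 now contains 4; hence R2C2 = 1.
Column 5 already has 2, which forces R2C5 = 3.
Row 3 already has 2, which forces R3C3 = 3.
Cage b needs product 24, which forces R3C5 = 4.
Row 4 now contains 2, leaving R4C3 = 1.
Row 5 already has 1, which forces R5C2 = 4.
Row 5 already has 1, leaving R5C3 = 2.
Completed grid: 5 2 4 3 1 / 2 1 5 4 3 / 1 5 3 2 4 / 4 3 1 5 2 / 3 4 2 1 5.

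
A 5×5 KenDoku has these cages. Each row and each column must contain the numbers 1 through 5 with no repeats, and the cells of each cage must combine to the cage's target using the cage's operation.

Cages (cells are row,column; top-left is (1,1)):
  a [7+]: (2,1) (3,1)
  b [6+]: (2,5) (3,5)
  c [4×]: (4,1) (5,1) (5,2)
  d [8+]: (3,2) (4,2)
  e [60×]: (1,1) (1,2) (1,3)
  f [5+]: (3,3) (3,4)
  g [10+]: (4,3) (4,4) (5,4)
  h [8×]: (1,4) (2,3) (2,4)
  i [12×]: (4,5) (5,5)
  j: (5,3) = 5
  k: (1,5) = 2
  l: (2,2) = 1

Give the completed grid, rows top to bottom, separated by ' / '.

K is a freebie, which forces (1,5) = 2.
L is a freebie, leaving (2,2) = 1.
1 is placed in column 2, leaving (5,2) = 2.
Cage j is a single given cell; hence (5,3) = 5.
Cage h needs product 8, leaving (1,4) = 1.
Cage b's pair has sum 6, leaving (2,5) = 5.
The two cells of cage b must have sum 6; hence (3,5) = 1.
The 3 cells of cage c must have product 4; hence (4,1) = 2.
The 3 cells of cage c must have product 4; hence (5,1) = 1.
The only place for 3 in row 2 is (2,1).
3 is placed in column 1, leaving (3,1) = 4.
4 is placed in column 1, leaving (1,1) = 5.
In row 3, 5 can only go at (3,2), so (3,2) = 5.
Column 2 already has 5, which forces (4,2) = 3.
3 is placed in row 4, which forces (4,3) = 1.
3 is placed in row 4, so (4,5) = 4.
Column 5 now contains 4; hence (5,5) = 3.
Column 2 already has 3, so (1,2) = 4.
Cage e has product 60, which forces (1,3) = 3.
3 is placed in column 3, leaving (3,3) = 2.
Row 3 already has 2, so (3,4) = 3.
4 is placed in row 4; hence (4,4) = 5.
Row 5 now contains 3, so (5,4) = 4.
Column 3 already has 2, which forces (2,3) = 4.
Column 4 now contains 4, which forces (2,4) = 2.

5 4 3 1 2 / 3 1 4 2 5 / 4 5 2 3 1 / 2 3 1 5 4 / 1 2 5 4 3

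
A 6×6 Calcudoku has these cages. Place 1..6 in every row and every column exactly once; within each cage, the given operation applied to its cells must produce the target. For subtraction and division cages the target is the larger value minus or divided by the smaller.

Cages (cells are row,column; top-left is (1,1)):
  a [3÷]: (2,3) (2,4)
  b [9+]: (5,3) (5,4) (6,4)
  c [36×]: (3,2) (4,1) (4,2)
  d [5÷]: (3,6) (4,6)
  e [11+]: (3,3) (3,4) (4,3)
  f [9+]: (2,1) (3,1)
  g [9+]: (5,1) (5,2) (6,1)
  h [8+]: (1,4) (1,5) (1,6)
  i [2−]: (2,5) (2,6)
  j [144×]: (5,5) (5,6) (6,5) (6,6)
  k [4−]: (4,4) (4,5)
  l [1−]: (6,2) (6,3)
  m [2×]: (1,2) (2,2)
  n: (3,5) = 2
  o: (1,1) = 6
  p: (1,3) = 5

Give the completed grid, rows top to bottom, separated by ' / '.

Cage o is given; hence (1,1) = 6.
Cage p is given, so (1,3) = 5.
Cage n is a single given cell; hence (3,5) = 2.
Row 1 needs a 2, and only (1,2) is open for it.
Column 2 now contains 2, which forces (2,2) = 1.
In row 2, 4 can only go at (2,1), so (2,1) = 4.
Column 1 already has 4, so (3,1) = 5.
Row 3 now contains 5; hence (3,6) = 1.
1 is placed in column 6, which forces (4,6) = 5.
The two cells of cage i must have difference 2, so (2,5) = 5.
Column 6 already has 5, which forces (2,6) = 3.
Cage k's pair has difference 4, leaving (4,4) = 2.
The two cells of cage k must have difference 4, which forces (4,5) = 6.
3 is placed in column 6; hence (1,6) = 4.
Cage a's pair has quotient 3, leaving (2,3) = 2.
Column 4 already has 2; hence (2,4) = 6.
The 3 cells of cage c must have product 36, which forces (3,2) = 3.
6 is placed in column 4, so (3,4) = 4.
Row 4 now contains 2, which forces (4,1) = 3.
The 3 cells of cage c must have product 36, which forces (4,2) = 4.
4 is placed in row 4; hence (4,3) = 1.
Column 2 already has 4, which forces (6,2) = 5.
Row 3 already has 4, leaving (3,3) = 6.
Column 2 already has 5, which forces (5,2) = 6.
Cage b needs sum 9, leaving (5,3) = 3.
Cage b needs sum 9, so (5,4) = 5.
Row 5 already has 3, so (5,5) = 4.
6 is placed in row 5, which forces (5,6) = 2.
Column 3 now contains 6, leaving (6,3) = 4.
Cage b has sum 9; hence (6,4) = 1.
Column 5 already has 4, leaving (6,5) = 3.
2 is placed in column 6, leaving (6,6) = 6.
Column 4 now contains 1, which forces (1,4) = 3.
3 is placed in column 5, leaving (1,5) = 1.
Row 5 already has 2, which forces (5,1) = 1.
Row 6 now contains 1, so (6,1) = 2.

6 2 5 3 1 4 / 4 1 2 6 5 3 / 5 3 6 4 2 1 / 3 4 1 2 6 5 / 1 6 3 5 4 2 / 2 5 4 1 3 6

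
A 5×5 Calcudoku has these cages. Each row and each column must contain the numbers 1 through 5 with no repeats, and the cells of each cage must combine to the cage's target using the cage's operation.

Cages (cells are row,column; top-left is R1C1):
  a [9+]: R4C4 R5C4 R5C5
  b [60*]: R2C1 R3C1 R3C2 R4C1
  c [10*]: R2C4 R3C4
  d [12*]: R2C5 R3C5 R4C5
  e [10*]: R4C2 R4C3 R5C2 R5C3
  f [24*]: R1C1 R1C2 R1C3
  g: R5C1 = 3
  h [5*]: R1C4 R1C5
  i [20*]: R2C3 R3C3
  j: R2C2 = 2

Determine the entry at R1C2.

J is a freebie, leaving R2C2 = 2.
Row 2 now contains 2, leaving R2C4 = 5.
5 is placed in column 4; hence R3C4 = 2.
G is a freebie, which forces R5C1 = 3.
5 is placed in column 4, which forces R1C4 = 1.
Cage h needs two cells with product 5, so R1C5 = 5.
5 is placed in row 2, leaving R2C3 = 4.
Cage b needs product 60, so R3C2 = 3.
The two cells of cage i must have product 20, so R3C3 = 5.
Column 4 already has 1; hence R5C4 = 4.
Row 5 now contains 4; hence R5C5 = 2.
Cage f needs product 24, leaving R1C1 = 2.
Column 2 now contains 3, which forces R1C2 = 4.
Cage f needs product 24, so R1C3 = 3.
Row 2 already has 4, so R2C1 = 1.
Row 2 already has 1; hence R2C5 = 3.
The 4 cells of cage b must have product 60, leaving R3C1 = 4.
Row 3 already has 4, leaving R3C5 = 1.
Cage b needs product 60, leaving R4C1 = 5.
Cage e needs product 10, leaving R4C2 = 1.
Cage e needs product 10, which forces R4C3 = 2.
Column 4 already has 4; hence R4C4 = 3.
Column 5 already has 1, so R4C5 = 4.
The 4 cells of cage e must have product 10, leaving R5C2 = 5.
2 is placed in row 5, which forces R5C3 = 1.
Filled in: 2 4 3 1 5 / 1 2 4 5 3 / 4 3 5 2 1 / 5 1 2 3 4 / 3 5 1 4 2.

4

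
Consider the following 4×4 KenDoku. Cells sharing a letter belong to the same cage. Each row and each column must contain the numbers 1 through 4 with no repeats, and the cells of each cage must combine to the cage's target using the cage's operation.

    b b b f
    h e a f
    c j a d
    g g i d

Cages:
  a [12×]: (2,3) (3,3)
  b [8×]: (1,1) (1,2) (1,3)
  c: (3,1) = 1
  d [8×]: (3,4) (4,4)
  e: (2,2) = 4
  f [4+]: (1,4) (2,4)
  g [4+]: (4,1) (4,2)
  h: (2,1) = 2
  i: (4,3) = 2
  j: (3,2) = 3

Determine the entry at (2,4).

1

Cage h is a single given cell, so (2,1) = 2.
Cage e is given, so (2,2) = 4.
Row 2 already has 4; hence (2,3) = 3.
Row 2 now contains 3; hence (2,4) = 1.
Cage c is a single given cell; hence (3,1) = 1.
Cage j is a single given cell, so (3,2) = 3.
3 is placed in column 3, leaving (3,3) = 4.
Row 3 now contains 4; hence (3,4) = 2.
Column 1 now contains 1, leaving (4,1) = 3.
Column 2 now contains 3, so (4,2) = 1.
Cage i is given, leaving (4,3) = 2.
2 is placed in column 4, so (4,4) = 4.
Column 1 now contains 1; hence (1,1) = 4.
Column 2 now contains 1, which forces (1,2) = 2.
Column 3 now contains 2, leaving (1,3) = 1.
Column 4 now contains 1, so (1,4) = 3.
Filled in: 4 2 1 3 / 2 4 3 1 / 1 3 4 2 / 3 1 2 4.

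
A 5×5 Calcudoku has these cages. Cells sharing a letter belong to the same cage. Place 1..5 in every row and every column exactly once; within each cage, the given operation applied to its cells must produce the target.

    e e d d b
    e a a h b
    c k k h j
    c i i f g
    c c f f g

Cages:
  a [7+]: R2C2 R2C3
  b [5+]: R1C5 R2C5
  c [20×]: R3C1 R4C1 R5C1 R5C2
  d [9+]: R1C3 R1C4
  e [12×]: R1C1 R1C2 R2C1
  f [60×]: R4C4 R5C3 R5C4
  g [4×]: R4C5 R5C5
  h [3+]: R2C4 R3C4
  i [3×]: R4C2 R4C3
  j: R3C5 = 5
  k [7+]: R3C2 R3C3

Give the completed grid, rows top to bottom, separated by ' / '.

J is a freebie, so R3C5 = 5.
In row 4, 2 can only go at R4C1, so R4C1 = 2.
Cage c needs product 20, which forces R3C1 = 1.
Row 3 now contains 1, so R3C4 = 2.
Cage c needs product 20, so R5C1 = 5.
Cage c has product 20, which forces R5C2 = 2.
The 3 cells of cage e must have product 12, leaving R1C2 = 1.
Column 4 already has 2, leaving R2C4 = 1.
1 is placed in column 2; hence R4C2 = 3.
3 is placed in row 4, so R4C3 = 1.
Cage f has product 60; hence R4C4 = 5.
Row 4 already has 1, which forces R4C5 = 4.
Column 5 now contains 4, so R5C5 = 1.
The two cells of cage d must have sum 9, so R1C3 = 5.
5 is placed in column 4; hence R1C4 = 4.
Column 2 already has 3, so R3C2 = 4.
The two cells of cage k must have sum 7, leaving R3C3 = 3.
Column 3 already has 3, leaving R5C3 = 4.
Column 4 already has 4, so R5C4 = 3.
Row 1 already has 4; hence R1C1 = 3.
Row 1 already has 3; hence R1C5 = 2.
Cage e has product 12, which forces R2C1 = 4.
Column 2 already has 4, which forces R2C2 = 5.
Column 3 already has 3, leaving R2C3 = 2.
2 is placed in column 5; hence R2C5 = 3.

3 1 5 4 2 / 4 5 2 1 3 / 1 4 3 2 5 / 2 3 1 5 4 / 5 2 4 3 1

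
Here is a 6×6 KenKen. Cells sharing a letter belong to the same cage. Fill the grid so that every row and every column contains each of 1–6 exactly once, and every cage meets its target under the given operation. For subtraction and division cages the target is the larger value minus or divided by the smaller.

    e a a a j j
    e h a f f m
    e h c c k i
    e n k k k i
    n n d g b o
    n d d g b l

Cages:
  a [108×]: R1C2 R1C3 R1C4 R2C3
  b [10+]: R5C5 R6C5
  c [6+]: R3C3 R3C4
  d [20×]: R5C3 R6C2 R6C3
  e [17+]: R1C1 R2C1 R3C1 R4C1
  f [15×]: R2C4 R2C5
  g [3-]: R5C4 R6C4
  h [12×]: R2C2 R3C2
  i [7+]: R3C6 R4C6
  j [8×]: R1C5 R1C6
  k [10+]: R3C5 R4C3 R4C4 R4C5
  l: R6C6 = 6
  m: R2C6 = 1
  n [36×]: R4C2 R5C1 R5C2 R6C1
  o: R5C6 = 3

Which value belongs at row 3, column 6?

5

Cage m is given, leaving R2C6 = 1.
Cage o is a single given cell, leaving R5C6 = 3.
Cage l is a single given cell, which forces R6C6 = 6.
The two cells of cage b must have sum 10, leaving R5C5 = 6.
Row 6 now contains 6, so R6C5 = 4.
Column 5 now contains 4, which forces R1C5 = 2.
The two cells of cage j must have product 8, so R1C6 = 4.
Cage n needs product 36; hence R6C1 = 3.
Cage a needs product 108, which forces R2C3 = 6.
The only place for 5 in row 1 is R1C1.
The only place for 5 in row 5 is R5C4.
5 is placed in column 4, so R2C4 = 3.
The two cells of cage f must have product 15; hence R2C5 = 5.
Cage g needs two cells with difference 3; hence R6C4 = 2.
The 3 cells of cage d must have product 20; hence R5C3 = 4.
Cage n has product 36, so R4C2 = 6.
Cage a has product 108, so R1C4 = 6.
The two cells of cage h must have product 12; hence R2C2 = 4.
Cage e needs sum 17, which forces R3C1 = 6.
Column 2 already has 6; hence R3C2 = 3.
Row 3 now contains 3, leaving R3C5 = 1.
1 is placed in column 5, leaving R4C5 = 3.
Column 2 now contains 3, which forces R1C2 = 1.
The 4 cells of cage a must have product 108, leaving R1C3 = 3.
4 is placed in row 2, leaving R2C1 = 2.
The two cells of cage c must have sum 6, so R3C3 = 2.
Row 3 already has 1; hence R3C4 = 4.
Row 3 already has 2; hence R3C6 = 5.
Cage e has sum 17, leaving R4C1 = 4.
Column 3 now contains 2; hence R4C3 = 5.
Column 4 already has 4, which forces R4C4 = 1.
5 is placed in column 6, so R4C6 = 2.
2 is placed in column 1, leaving R5C1 = 1.
Column 2 already has 1, so R5C2 = 2.
Column 2 already has 1, leaving R6C2 = 5.
5 is placed in column 3, leaving R6C3 = 1.
The full grid is 5 1 3 6 2 4 / 2 4 6 3 5 1 / 6 3 2 4 1 5 / 4 6 5 1 3 2 / 1 2 4 5 6 3 / 3 5 1 2 4 6.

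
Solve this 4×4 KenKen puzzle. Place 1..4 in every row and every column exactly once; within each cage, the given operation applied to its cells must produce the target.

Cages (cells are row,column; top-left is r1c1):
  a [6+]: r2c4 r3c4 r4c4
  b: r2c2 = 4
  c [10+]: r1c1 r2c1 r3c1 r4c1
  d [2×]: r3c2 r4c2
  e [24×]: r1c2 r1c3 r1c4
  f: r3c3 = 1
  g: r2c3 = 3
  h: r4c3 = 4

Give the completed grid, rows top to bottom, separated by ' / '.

Cage b is given, leaving r2c2 = 4.
Cage g is given, which forces r2c3 = 3.
Cage f is a single given cell, leaving r3c3 = 1.
Cage h is given, leaving r4c3 = 4.
Cage e has product 24, leaving r1c2 = 3.
4 is placed in column 3, which forces r1c3 = 2.
Cage e needs product 24; hence r1c4 = 4.
1 is placed in row 3; hence r3c2 = 2.
Row 3 already has 2; hence r3c4 = 3.
Cage d's pair has product 2; hence r4c2 = 1.
Row 4 now contains 1, leaving r4c4 = 2.
Row 1 already has 4, so r1c1 = 1.
The 4 cells of cage c must have sum 10, so r2c1 = 2.
2 is placed in column 4; hence r2c4 = 1.
3 is placed in row 3, leaving r3c1 = 4.
Row 4 now contains 2; hence r4c1 = 3.

1 3 2 4 / 2 4 3 1 / 4 2 1 3 / 3 1 4 2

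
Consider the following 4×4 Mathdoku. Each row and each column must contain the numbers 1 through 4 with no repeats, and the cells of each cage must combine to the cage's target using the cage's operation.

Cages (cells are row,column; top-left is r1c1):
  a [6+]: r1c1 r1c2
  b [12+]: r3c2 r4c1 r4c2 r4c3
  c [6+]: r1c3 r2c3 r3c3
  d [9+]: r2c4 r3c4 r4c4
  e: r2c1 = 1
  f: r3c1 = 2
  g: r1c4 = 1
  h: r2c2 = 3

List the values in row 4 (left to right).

Cage g is a single given cell; hence r1c4 = 1.
Cage e is given, which forces r2c1 = 1.
Cage h is a single given cell, leaving r2c2 = 3.
Row 2 now contains 3, leaving r2c3 = 2.
2 is placed in row 2, so r2c4 = 4.
F is a freebie, leaving r3c1 = 2.
Column 2 already has 3; hence r3c2 = 4.
Row 3 already has 2, which forces r3c4 = 3.
3 is placed in column 4, leaving r4c4 = 2.
Column 1 already has 2, which forces r1c1 = 4.
4 is placed in column 2; hence r1c2 = 2.
Column 3 now contains 2; hence r1c3 = 3.
Row 3 already has 3, leaving r3c3 = 1.
Column 1 now contains 4, leaving r4c1 = 3.
Row 4 now contains 2, so r4c2 = 1.
Column 3 already has 3, so r4c3 = 4.
Filled in: 4 2 3 1 / 1 3 2 4 / 2 4 1 3 / 3 1 4 2.

3 1 4 2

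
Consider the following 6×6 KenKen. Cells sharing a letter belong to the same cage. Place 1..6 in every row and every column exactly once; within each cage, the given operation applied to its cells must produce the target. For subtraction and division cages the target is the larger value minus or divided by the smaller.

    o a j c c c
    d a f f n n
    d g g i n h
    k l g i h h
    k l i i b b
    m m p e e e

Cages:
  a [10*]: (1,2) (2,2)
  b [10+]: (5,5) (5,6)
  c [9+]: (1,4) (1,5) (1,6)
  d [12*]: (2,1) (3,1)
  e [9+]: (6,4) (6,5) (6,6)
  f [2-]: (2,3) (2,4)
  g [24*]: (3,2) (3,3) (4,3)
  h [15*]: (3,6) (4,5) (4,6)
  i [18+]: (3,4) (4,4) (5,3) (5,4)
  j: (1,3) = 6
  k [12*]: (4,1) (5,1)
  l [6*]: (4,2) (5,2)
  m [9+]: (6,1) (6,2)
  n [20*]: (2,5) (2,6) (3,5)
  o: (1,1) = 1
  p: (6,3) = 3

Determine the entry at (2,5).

5

O is a freebie, which forces (1,1) = 1.
Cage j is given, so (1,3) = 6.
Cage p is a single given cell, so (6,3) = 3.
Row 1 needs a 5, and only (1,2) is open for it.
Column 2 now contains 5; hence (2,2) = 2.
The two cells of cage m must have sum 9, so (6,1) = 5.
Column 2 now contains 5, which forces (6,2) = 4.
In row 5, 1 can only go at (5,2), so (5,2) = 1.
Column 2 already has 1, so (4,2) = 6.
Column 2 already has 6, which forces (3,2) = 3.
The only place for 6 in row 3 is (3,4).
Column 4 already has 6; hence (2,4) = 3.
Row 2 now contains 3, so (2,1) = 6.
Cage d needs two cells with product 12, which forces (3,1) = 2.
Row 3 already has 2; hence (3,3) = 4.
4 is placed in column 3; hence (4,3) = 2.
The 4 cells of cage i must have sum 18, so (4,4) = 5.
The 4 cells of cage i must have sum 18, so (5,3) = 5.
Cage i has sum 18, leaving (5,4) = 2.
Column 4 already has 2, leaving (6,4) = 1.
Column 4 already has 2; hence (1,4) = 4.
5 is placed in column 3, leaving (2,3) = 1.
Cage h has product 15, leaving (3,6) = 5.
Cage n has product 20, so (2,5) = 5.
Column 6 already has 5; hence (2,6) = 4.
5 is placed in row 3, which forces (3,5) = 1.
1 is placed in column 5, which forces (4,5) = 3.
3 is placed in row 4, leaving (4,6) = 1.
4 is placed in column 6, so (5,6) = 6.
Column 6 already has 6, leaving (6,6) = 2.
Column 5 already has 3, so (1,5) = 2.
Column 6 already has 2, which forces (1,6) = 3.
3 is placed in row 4, which forces (4,1) = 4.
The two cells of cage k must have product 12, which forces (5,1) = 3.
Row 5 now contains 6, which forces (5,5) = 4.
Row 6 already has 2, leaving (6,5) = 6.
Filled in: 1 5 6 4 2 3 / 6 2 1 3 5 4 / 2 3 4 6 1 5 / 4 6 2 5 3 1 / 3 1 5 2 4 6 / 5 4 3 1 6 2.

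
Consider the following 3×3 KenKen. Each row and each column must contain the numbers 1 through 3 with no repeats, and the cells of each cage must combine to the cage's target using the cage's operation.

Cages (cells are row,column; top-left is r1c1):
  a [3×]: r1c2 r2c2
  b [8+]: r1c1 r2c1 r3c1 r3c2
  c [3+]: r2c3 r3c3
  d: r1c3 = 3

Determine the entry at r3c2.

2

Cage d is given, leaving r1c3 = 3.
Cage b needs sum 8; hence r3c2 = 2.
Row 3 already has 2, leaving r3c3 = 1.
Row 1 now contains 3, leaving r1c2 = 1.
Cage a's pair has product 3, which forces r2c2 = 3.
Column 3 now contains 1, leaving r2c3 = 2.
Row 3 now contains 1, leaving r3c1 = 3.
Row 1 now contains 1, leaving r1c1 = 2.
Row 2 now contains 2, leaving r2c1 = 1.
Filled in: 2 1 3 / 1 3 2 / 3 2 1.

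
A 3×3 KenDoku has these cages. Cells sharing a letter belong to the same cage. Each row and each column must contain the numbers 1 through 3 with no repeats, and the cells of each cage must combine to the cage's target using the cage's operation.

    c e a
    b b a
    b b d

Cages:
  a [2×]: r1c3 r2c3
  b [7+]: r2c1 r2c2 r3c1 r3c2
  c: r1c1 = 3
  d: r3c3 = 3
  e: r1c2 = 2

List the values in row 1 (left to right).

3 2 1

Cage c is a single given cell, which forces r1c1 = 3.
Cage e is a single given cell, which forces r1c2 = 2.
Row 1 now contains 2, which forces r1c3 = 1.
Column 3 now contains 1, which forces r2c3 = 2.
Cage d is a single given cell, so r3c3 = 3.
Row 2 now contains 2, leaving r2c1 = 1.
Cage b needs sum 7; hence r2c2 = 3.
Cage b has sum 7, leaving r3c1 = 2.
Row 3 now contains 3, which forces r3c2 = 1.
Filled in: 3 2 1 / 1 3 2 / 2 1 3.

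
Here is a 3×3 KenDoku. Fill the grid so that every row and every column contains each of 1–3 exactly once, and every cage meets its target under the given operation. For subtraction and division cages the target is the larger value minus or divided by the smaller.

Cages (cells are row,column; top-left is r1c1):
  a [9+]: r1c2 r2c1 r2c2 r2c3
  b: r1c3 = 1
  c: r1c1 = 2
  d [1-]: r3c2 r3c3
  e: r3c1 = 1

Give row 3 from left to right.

1 2 3

Cage c is a single given cell, leaving r1c1 = 2.
Cage a needs sum 9, which forces r1c2 = 3.
Cage b is given, leaving r1c3 = 1.
Cage e is a single given cell, leaving r3c1 = 1.
Row 3 now contains 1, so r3c2 = 2.
Row 3 now contains 2; hence r3c3 = 3.
Column 1 now contains 1, which forces r2c1 = 3.
Column 2 now contains 2, which forces r2c2 = 1.
Column 3 already has 3; hence r2c3 = 2.
Filled in: 2 3 1 / 3 1 2 / 1 2 3.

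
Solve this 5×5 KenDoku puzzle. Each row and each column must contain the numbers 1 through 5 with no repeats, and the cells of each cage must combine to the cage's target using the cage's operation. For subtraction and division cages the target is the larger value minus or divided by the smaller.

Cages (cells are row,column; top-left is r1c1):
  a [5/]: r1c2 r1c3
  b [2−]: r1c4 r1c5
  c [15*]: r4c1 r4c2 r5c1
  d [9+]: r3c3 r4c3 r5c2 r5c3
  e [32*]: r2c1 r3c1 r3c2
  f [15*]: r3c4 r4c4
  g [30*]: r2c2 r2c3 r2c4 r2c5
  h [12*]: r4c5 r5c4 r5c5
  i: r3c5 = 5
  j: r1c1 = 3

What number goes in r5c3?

Cage j is a single given cell, which forces r1c1 = 3.
Cage e has product 32, so r2c1 = 4.
The 3 cells of cage e must have product 32, leaving r3c1 = 2.
Cage e needs product 32, which forces r3c2 = 4.
Cage i is given; hence r3c5 = 5.
Row 3 now contains 5, which forces r3c4 = 3.
Cage c has product 15, which forces r4c2 = 3.
Cage f's pair has product 15, leaving r4c4 = 5.
Row 3 now contains 3; hence r3c3 = 1.
Row 4 already has 5, which forces r4c1 = 1.
The 3 cells of cage c must have product 15; hence r5c1 = 5.
Cage h has product 12, so r5c5 = 3.
Cage a needs two cells with quotient 5; hence r1c2 = 1.
Column 3 already has 1, which forces r1c3 = 5.
Cage g has product 30, which forces r2c2 = 5.
Cage g needs product 30, so r2c3 = 3.
Cage d has sum 9, leaving r4c3 = 2.
2 is placed in row 4, which forces r4c5 = 4.
Cage d has sum 9; hence r5c2 = 2.
Row 5 already has 3, which forces r5c3 = 4.
Row 5 now contains 2, so r5c4 = 1.
Cage b's pair has difference 2, which forces r1c4 = 4.
Column 5 now contains 4, so r1c5 = 2.
Column 4 already has 1, so r2c4 = 2.
Cage g has product 30, which forces r2c5 = 1.
The full grid is 3 1 5 4 2 / 4 5 3 2 1 / 2 4 1 3 5 / 1 3 2 5 4 / 5 2 4 1 3.

4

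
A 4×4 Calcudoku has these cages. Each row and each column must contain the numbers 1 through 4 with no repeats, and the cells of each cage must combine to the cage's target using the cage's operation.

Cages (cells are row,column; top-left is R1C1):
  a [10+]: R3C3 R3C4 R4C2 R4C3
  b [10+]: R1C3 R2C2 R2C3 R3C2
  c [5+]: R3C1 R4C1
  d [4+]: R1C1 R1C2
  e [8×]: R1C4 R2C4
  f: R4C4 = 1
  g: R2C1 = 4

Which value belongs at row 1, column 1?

Cage g is given, so R2C1 = 4.
Row 2 already has 4, leaving R2C4 = 2.
F is a freebie, which forces R4C4 = 1.
Column 4 now contains 2, leaving R1C4 = 4.
Column 4 already has 4; hence R3C4 = 3.
4 is placed in row 1, leaving R1C3 = 2.
3 is placed in row 3; hence R3C1 = 2.
Cage b has sum 10, so R3C2 = 4.
Column 3 already has 2, leaving R3C3 = 1.
Cage c needs two cells with sum 5, so R4C1 = 3.
4 is placed in column 2, leaving R4C2 = 2.
Row 4 now contains 3; hence R4C3 = 4.
Column 1 now contains 3, leaving R1C1 = 1.
Cage d's pair has sum 4, leaving R1C2 = 3.
The 4 cells of cage b must have sum 10, so R2C2 = 1.
1 is placed in column 3, so R2C3 = 3.
Completed grid: 1 3 2 4 / 4 1 3 2 / 2 4 1 3 / 3 2 4 1.

1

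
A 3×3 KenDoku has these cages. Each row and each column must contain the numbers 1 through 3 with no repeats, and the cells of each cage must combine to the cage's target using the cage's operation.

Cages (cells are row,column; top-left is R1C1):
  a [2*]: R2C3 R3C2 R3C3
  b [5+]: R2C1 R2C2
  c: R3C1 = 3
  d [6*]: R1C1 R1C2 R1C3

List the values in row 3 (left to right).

Cage a needs product 2, so R2C3 = 1.
Cage c is a single given cell; hence R3C1 = 3.
Cage a has product 2, which forces R3C2 = 1.
Cage a needs product 2, so R3C3 = 2.
The 3 cells of cage d must have product 6; hence R1C1 = 1.
Cage d needs product 6, which forces R1C2 = 2.
Column 3 already has 2, so R1C3 = 3.
3 is placed in column 1, which forces R2C1 = 2.
Cage b's pair has sum 5; hence R2C2 = 3.
The full grid is 1 2 3 / 2 3 1 / 3 1 2.

3 1 2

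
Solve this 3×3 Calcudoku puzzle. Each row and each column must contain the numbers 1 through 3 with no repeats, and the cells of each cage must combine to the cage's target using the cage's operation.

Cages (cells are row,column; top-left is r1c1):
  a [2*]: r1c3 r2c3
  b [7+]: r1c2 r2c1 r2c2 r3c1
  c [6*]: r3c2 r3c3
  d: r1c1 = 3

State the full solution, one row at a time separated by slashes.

3 1 2 / 2 3 1 / 1 2 3

Cage d is given, which forces r1c1 = 3.
Cage b needs sum 7, so r1c2 = 1.
1 is placed in row 1; hence r1c3 = 2.
Cage b needs sum 7; hence r2c2 = 3.
Column 3 already has 2, which forces r2c3 = 1.
Column 2 already has 3, leaving r3c2 = 2.
Column 3 already has 2; hence r3c3 = 3.
Row 2 already has 1; hence r2c1 = 2.
2 is placed in row 3, which forces r3c1 = 1.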